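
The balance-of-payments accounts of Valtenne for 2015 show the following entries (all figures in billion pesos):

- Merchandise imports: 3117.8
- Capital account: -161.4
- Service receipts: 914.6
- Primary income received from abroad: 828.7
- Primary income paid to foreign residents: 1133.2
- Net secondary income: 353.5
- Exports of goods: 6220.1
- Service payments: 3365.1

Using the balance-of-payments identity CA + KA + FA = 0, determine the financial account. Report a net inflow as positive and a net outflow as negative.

-539.4

Goods balance = 6220.1 - 3117.8 = 3102.3
Services balance = 914.6 - 3365.1 = -2450.5
Trade balance (goods + services) = 3102.3 + (-2450.5) = 651.8
Net primary income = 828.7 - 1133.2 = -304.5
Net secondary income = 353.5
Current account = 651.8 + (-304.5) + 353.5 = 700.8
Financial account = -(700.8 + (-161.4)) = -539.4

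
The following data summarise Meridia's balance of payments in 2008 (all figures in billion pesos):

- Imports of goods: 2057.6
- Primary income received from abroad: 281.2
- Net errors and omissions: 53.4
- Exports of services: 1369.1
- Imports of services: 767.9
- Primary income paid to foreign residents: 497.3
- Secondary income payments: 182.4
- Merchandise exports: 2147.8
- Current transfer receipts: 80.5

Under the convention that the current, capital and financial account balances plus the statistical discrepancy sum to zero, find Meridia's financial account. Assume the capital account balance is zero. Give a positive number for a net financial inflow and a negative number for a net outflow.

-426.8

Goods balance = 2147.8 - 2057.6 = 90.2
Services balance = 1369.1 - 767.9 = 601.2
Trade balance (goods + services) = 90.2 + 601.2 = 691.4
Net primary income = 281.2 - 497.3 = -216.1
Net secondary income = 80.5 - 182.4 = -101.9
Current account = 691.4 + (-216.1) + (-101.9) = 373.4
Financial account = -(373.4 + 53.4) = -426.8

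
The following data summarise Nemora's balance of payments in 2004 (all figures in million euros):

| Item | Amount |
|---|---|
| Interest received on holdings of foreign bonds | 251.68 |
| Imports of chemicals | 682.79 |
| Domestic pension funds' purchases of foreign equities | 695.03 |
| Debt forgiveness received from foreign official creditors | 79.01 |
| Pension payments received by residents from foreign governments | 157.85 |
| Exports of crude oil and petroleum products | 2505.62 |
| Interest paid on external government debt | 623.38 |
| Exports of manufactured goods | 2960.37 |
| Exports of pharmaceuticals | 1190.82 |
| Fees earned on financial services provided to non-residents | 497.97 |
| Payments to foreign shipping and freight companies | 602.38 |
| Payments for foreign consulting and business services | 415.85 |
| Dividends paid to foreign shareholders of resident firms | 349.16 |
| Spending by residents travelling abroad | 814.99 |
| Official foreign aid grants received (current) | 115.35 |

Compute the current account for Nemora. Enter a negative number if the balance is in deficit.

Goods: 2960.37 + 2505.62 - 682.79 + 1190.82 = 5974.02
Services: 497.97 - 602.38 - 814.99 - 415.85 = -1335.25
Primary income: -349.16 + 251.68 - 623.38 = -720.86
Secondary income: 115.35 + 157.85 = 273.20
Current account = 5974.02 + (-1335.25) + (-720.86) + 273.20 = 4191.11
(Excluded from the current account — financial account: domestic pension funds' purchases of foreign equities 695.03; capital account: debt forgiveness received from foreign official creditors 79.01.)

4191.11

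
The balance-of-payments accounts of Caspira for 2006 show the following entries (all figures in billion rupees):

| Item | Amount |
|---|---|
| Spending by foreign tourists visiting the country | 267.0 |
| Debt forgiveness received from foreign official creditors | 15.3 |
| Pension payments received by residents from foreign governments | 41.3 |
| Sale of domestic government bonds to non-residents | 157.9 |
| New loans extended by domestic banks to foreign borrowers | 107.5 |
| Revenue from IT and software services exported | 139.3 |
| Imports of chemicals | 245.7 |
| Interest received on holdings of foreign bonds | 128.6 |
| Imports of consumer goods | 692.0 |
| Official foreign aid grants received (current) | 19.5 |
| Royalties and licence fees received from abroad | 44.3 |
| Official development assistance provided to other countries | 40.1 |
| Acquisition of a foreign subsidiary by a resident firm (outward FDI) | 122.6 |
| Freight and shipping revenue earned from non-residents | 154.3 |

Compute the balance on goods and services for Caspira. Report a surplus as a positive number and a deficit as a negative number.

-332.8

Goods: -245.7 - 692.0 = -937.7
Services: 154.3 + 139.3 + 44.3 + 267.0 = 604.9
Trade balance = -937.7 + 604.9 = -332.8
(Excluded from the trade balance — capital account: debt forgiveness received from foreign official creditors 15.3; secondary income: pension payments received by residents from foreign governments 41.3, official foreign aid grants received (current) 19.5, official development assistance provided to other countries 40.1; financial account: sale of domestic government bonds to non-residents 157.9, new loans extended by domestic banks to foreign borrowers 107.5, acquisition of a foreign subsidiary by a resident firm (outward FDI) 122.6; primary income: interest received on holdings of foreign bonds 128.6.)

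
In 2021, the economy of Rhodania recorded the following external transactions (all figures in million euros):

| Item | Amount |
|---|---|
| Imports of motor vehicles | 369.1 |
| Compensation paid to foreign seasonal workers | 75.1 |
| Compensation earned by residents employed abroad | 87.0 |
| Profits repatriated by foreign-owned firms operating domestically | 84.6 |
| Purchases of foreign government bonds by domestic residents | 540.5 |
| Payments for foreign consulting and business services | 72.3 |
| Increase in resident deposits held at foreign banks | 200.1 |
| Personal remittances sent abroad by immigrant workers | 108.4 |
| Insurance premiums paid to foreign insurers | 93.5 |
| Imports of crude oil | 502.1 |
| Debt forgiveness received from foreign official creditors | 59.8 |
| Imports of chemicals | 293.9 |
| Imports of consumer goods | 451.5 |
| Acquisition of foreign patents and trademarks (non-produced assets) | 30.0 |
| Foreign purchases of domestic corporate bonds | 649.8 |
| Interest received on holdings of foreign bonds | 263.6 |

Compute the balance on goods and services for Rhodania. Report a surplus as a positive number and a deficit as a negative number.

Goods: -369.1 - 451.5 - 502.1 - 293.9 = -1616.6
Services: -93.5 - 72.3 = -165.8
Trade balance = -1616.6 + (-165.8) = -1782.4
(Excluded from the trade balance — primary income: compensation paid to foreign seasonal workers 75.1, compensation earned by residents employed abroad 87.0, profits repatriated by foreign-owned firms operating domestically 84.6, interest received on holdings of foreign bonds 263.6; financial account: purchases of foreign government bonds by domestic residents 540.5, increase in resident deposits held at foreign banks 200.1, foreign purchases of domestic corporate bonds 649.8; secondary income: personal remittances sent abroad by immigrant workers 108.4; capital account: debt forgiveness received from foreign official creditors 59.8, acquisition of foreign patents and trademarks (non-produced assets) 30.0.)

-1782.4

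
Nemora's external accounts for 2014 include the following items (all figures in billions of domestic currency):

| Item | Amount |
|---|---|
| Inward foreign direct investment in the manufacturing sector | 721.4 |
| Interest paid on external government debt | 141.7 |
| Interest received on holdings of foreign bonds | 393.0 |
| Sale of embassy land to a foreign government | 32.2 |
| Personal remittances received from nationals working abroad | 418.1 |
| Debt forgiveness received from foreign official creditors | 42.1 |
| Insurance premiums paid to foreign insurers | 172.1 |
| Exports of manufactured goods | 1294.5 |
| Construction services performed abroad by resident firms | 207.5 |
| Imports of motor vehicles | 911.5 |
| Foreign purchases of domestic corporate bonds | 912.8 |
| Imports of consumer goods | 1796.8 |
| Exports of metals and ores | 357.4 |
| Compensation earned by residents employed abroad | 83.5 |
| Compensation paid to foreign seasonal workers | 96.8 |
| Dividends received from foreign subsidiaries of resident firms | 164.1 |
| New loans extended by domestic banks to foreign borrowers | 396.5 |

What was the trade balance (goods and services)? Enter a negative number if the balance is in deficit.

-1021.0

Goods: -1796.8 + 1294.5 - 911.5 + 357.4 = -1056.4
Services: 207.5 - 172.1 = 35.4
Trade balance = -1056.4 + 35.4 = -1021.0
(Excluded from the trade balance — financial account: inward foreign direct investment in the manufacturing sector 721.4, foreign purchases of domestic corporate bonds 912.8, new loans extended by domestic banks to foreign borrowers 396.5; primary income: interest paid on external government debt 141.7, interest received on holdings of foreign bonds 393.0, compensation earned by residents employed abroad 83.5, compensation paid to foreign seasonal workers 96.8, dividends received from foreign subsidiaries of resident firms 164.1; capital account: sale of embassy land to a foreign government 32.2, debt forgiveness received from foreign official creditors 42.1; secondary income: personal remittances received from nationals working abroad 418.1.)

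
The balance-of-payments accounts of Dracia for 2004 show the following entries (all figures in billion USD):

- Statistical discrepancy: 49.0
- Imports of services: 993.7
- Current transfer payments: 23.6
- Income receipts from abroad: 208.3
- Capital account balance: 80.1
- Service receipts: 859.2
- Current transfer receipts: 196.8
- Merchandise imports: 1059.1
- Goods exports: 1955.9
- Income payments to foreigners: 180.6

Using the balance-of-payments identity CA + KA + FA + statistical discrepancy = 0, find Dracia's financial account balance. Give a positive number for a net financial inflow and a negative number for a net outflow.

Goods balance = 1955.9 - 1059.1 = 896.8
Services balance = 859.2 - 993.7 = -134.5
Trade balance (goods + services) = 896.8 + (-134.5) = 762.3
Net primary income = 208.3 - 180.6 = 27.7
Net secondary income = 196.8 - 23.6 = 173.2
Current account = 762.3 + 27.7 + 173.2 = 963.2
Financial account = -(963.2 + 80.1 + 49.0) = -1092.3

-1092.3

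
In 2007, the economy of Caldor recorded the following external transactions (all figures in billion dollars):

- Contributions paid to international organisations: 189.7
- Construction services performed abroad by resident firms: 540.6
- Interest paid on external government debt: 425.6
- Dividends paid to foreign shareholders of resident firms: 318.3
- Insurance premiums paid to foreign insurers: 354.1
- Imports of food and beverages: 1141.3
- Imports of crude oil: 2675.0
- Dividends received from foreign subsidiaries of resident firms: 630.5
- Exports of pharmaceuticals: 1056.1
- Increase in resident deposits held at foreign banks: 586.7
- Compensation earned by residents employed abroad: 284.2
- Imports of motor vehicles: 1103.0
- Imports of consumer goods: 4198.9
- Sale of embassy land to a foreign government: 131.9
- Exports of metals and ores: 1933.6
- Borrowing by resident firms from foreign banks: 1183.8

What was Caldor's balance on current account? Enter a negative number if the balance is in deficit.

-5960.9

Goods: 1056.1 - 1103.0 - 1141.3 - 2675.0 - 4198.9 + 1933.6 = -6128.5
Services: -354.1 + 540.6 = 186.5
Primary income: 284.2 - 425.6 + 630.5 - 318.3 = 170.8
Secondary income: -189.7
Current account = (-6128.5) + 186.5 + 170.8 + (-189.7) = -5960.9
(Excluded from the current account — financial account: increase in resident deposits held at foreign banks 586.7, borrowing by resident firms from foreign banks 1183.8; capital account: sale of embassy land to a foreign government 131.9.)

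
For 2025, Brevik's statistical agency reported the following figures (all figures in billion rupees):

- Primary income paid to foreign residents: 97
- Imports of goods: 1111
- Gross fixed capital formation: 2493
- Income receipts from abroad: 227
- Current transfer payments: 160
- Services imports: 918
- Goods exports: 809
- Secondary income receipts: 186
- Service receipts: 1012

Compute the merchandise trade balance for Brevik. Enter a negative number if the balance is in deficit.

Goods balance = 809 - 1111 = -302

-302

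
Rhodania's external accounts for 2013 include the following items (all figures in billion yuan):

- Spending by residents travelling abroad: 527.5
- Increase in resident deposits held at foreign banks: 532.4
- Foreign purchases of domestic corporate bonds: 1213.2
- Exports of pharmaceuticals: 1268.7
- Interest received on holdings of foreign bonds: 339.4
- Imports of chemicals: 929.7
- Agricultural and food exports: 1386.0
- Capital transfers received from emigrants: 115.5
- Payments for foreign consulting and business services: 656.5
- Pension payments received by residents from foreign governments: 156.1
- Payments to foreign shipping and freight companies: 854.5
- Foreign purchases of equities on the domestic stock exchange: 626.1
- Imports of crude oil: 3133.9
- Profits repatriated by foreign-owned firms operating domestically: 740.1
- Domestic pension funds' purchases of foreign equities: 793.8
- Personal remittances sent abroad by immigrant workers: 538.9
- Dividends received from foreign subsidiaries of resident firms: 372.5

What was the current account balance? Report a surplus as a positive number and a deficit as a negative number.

Goods: 1386.0 - 929.7 - 3133.9 + 1268.7 = -1408.9
Services: -527.5 - 854.5 - 656.5 = -2038.5
Primary income: 372.5 + 339.4 - 740.1 = -28.2
Secondary income: -538.9 + 156.1 = -382.8
Current account = (-1408.9) + (-2038.5) + (-28.2) + (-382.8) = -3858.4
(Excluded from the current account — financial account: increase in resident deposits held at foreign banks 532.4, foreign purchases of domestic corporate bonds 1213.2, foreign purchases of equities on the domestic stock exchange 626.1, domestic pension funds' purchases of foreign equities 793.8; capital account: capital transfers received from emigrants 115.5.)

-3858.4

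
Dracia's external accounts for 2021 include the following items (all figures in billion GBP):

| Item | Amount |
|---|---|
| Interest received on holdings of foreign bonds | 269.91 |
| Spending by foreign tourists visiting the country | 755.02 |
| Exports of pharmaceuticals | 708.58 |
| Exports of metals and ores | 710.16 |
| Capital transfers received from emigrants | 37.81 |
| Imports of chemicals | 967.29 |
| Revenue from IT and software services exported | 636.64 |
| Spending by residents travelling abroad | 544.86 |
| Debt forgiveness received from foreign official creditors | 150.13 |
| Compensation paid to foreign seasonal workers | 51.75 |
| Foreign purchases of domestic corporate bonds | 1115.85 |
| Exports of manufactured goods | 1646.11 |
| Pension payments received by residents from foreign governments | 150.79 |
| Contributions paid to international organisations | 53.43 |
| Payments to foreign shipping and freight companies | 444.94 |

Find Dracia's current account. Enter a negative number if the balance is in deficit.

Goods: -967.29 + 708.58 + 710.16 + 1646.11 = 2097.56
Services: 755.02 - 544.86 - 444.94 + 636.64 = 401.86
Primary income: 269.91 - 51.75 = 218.16
Secondary income: 150.79 - 53.43 = 97.36
Current account = 2097.56 + 401.86 + 218.16 + 97.36 = 2814.94
(Excluded from the current account — capital account: capital transfers received from emigrants 37.81, debt forgiveness received from foreign official creditors 150.13; financial account: foreign purchases of domestic corporate bonds 1115.85.)

2814.94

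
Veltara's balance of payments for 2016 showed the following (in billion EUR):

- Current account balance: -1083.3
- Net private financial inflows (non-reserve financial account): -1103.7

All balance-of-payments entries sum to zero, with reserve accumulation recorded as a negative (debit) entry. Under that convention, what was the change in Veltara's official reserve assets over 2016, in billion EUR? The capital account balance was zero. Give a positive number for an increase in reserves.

-2187.0

Official reserve transactions balance = -((-1083.3) + (-1103.7)) = 2187.0
An accumulation of reserves is recorded as a debit (negative entry), so the change in the stock of reserves is the negative of that balance.
Change in official reserves = -(2187.0) = -2187.0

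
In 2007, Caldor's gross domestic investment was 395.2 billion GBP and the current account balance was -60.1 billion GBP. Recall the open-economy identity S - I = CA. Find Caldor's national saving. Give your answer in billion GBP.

S = I + CA = 395.2 + (-60.1) = 335.1

335.1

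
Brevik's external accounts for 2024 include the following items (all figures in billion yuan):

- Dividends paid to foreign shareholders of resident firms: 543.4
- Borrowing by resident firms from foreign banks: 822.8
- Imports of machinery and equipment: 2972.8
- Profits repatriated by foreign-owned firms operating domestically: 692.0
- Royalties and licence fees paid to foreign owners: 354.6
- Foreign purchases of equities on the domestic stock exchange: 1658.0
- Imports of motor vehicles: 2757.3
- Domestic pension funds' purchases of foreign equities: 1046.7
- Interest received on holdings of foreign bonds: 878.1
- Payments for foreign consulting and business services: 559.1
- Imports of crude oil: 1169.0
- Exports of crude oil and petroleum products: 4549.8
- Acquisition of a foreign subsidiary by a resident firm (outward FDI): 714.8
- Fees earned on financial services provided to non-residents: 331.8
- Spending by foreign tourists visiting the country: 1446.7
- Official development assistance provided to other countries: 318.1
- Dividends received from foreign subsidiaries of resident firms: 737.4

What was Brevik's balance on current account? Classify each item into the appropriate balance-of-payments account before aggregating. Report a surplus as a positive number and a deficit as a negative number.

-1422.5

Goods: -2972.8 + 4549.8 - 2757.3 - 1169.0 = -2349.3
Services: 1446.7 - 559.1 + 331.8 - 354.6 = 864.8
Primary income: -543.4 + 737.4 + 878.1 - 692.0 = 380.1
Secondary income: -318.1
Current account = (-2349.3) + 864.8 + 380.1 + (-318.1) = -1422.5
(Excluded from the current account — financial account: borrowing by resident firms from foreign banks 822.8, foreign purchases of equities on the domestic stock exchange 1658.0, domestic pension funds' purchases of foreign equities 1046.7, acquisition of a foreign subsidiary by a resident firm (outward FDI) 714.8.)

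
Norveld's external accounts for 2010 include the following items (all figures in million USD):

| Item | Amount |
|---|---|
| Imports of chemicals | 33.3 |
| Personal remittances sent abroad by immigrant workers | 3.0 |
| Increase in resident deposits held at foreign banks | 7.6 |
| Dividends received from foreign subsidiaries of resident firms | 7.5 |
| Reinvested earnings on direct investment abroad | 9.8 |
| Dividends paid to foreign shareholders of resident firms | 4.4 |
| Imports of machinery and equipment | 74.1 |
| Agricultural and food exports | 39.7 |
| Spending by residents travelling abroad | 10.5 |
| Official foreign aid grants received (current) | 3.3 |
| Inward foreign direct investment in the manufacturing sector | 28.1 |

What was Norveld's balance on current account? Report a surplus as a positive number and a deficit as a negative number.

-65.0

Goods: 39.7 - 33.3 - 74.1 = -67.7
Services: -10.5
Primary income: 7.5 - 4.4 + 9.8 = 12.9
Secondary income: -3.0 + 3.3 = 0.3
Current account = (-67.7) + (-10.5) + 12.9 + 0.3 = -65.0
(Excluded from the current account — financial account: increase in resident deposits held at foreign banks 7.6, inward foreign direct investment in the manufacturing sector 28.1.)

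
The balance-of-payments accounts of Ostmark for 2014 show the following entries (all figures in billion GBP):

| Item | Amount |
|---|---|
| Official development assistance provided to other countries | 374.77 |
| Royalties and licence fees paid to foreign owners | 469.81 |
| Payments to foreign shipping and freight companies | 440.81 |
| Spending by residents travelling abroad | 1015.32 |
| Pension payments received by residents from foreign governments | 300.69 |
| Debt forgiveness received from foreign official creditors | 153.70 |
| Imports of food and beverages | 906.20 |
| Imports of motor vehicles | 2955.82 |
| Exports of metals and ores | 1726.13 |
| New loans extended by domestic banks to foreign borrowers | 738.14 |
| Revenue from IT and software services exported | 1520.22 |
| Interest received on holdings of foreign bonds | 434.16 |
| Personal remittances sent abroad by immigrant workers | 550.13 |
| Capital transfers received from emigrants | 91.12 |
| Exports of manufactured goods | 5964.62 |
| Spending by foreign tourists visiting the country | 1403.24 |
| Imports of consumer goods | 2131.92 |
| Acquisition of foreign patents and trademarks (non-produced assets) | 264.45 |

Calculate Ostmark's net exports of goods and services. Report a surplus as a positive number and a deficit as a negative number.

Goods: 1726.13 - 2131.92 - 906.20 - 2955.82 + 5964.62 = 1696.81
Services: -469.81 - 1015.32 + 1520.22 + 1403.24 - 440.81 = 997.52
Trade balance = 1696.81 + 997.52 = 2694.33
(Excluded from the trade balance — secondary income: official development assistance provided to other countries 374.77, pension payments received by residents from foreign governments 300.69, personal remittances sent abroad by immigrant workers 550.13; capital account: debt forgiveness received from foreign official creditors 153.70, capital transfers received from emigrants 91.12, acquisition of foreign patents and trademarks (non-produced assets) 264.45; financial account: new loans extended by domestic banks to foreign borrowers 738.14; primary income: interest received on holdings of foreign bonds 434.16.)

2694.33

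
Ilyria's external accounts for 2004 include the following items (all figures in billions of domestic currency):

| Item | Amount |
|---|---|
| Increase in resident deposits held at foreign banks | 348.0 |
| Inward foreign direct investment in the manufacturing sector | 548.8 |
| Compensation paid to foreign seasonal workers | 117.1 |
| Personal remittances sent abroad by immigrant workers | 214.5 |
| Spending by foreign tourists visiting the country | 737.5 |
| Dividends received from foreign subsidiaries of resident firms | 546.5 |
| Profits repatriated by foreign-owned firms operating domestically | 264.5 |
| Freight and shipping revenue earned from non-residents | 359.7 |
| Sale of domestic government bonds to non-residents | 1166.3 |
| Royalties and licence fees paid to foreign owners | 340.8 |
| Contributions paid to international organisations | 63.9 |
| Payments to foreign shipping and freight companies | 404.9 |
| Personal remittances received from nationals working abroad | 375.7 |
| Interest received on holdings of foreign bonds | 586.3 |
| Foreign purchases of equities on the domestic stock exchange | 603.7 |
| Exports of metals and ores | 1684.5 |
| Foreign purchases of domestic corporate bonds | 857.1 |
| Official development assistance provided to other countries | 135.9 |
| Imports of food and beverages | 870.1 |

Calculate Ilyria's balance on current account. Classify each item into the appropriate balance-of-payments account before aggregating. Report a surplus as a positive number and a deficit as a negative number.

1878.5

Goods: 1684.5 - 870.1 = 814.4
Services: -404.9 + 737.5 + 359.7 - 340.8 = 351.5
Primary income: -264.5 + 546.5 + 586.3 - 117.1 = 751.2
Secondary income: -135.9 - 214.5 + 375.7 - 63.9 = -38.6
Current account = 814.4 + 351.5 + 751.2 + (-38.6) = 1878.5
(Excluded from the current account — financial account: increase in resident deposits held at foreign banks 348.0, inward foreign direct investment in the manufacturing sector 548.8, sale of domestic government bonds to non-residents 1166.3, foreign purchases of equities on the domestic stock exchange 603.7, foreign purchases of domestic corporate bonds 857.1.)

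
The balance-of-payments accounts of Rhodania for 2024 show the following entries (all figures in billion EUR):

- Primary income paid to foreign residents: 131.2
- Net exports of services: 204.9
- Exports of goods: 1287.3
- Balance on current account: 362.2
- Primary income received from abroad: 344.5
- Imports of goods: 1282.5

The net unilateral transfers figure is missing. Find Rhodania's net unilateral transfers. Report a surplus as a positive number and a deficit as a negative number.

Current account = goods balance + services balance + net primary income + net secondary income
Sum of the known components = 423.0
Net unilateral transfers = CA - (known components) = 362.2 - 423.0 = -60.8

-60.8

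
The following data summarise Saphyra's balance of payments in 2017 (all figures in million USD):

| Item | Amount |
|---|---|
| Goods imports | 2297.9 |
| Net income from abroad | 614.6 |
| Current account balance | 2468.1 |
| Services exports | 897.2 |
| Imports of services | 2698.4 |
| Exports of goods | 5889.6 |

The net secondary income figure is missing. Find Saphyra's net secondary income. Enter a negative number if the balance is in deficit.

Current account = goods balance + services balance + net primary income + net secondary income
Sum of the known components = 2405.1
Net secondary income = CA - (known components) = 2468.1 - 2405.1 = 63.0

63.0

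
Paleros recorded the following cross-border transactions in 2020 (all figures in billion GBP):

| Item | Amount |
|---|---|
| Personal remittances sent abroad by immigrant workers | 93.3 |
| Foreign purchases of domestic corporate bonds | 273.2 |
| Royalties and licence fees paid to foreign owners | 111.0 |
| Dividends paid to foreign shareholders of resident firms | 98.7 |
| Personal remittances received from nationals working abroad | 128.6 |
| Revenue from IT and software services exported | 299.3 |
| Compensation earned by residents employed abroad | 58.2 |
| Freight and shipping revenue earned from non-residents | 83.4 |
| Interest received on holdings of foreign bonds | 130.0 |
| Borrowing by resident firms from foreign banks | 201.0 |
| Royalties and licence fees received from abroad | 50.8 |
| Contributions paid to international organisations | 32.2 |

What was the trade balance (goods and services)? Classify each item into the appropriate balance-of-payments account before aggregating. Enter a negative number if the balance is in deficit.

Services: 50.8 - 111.0 + 83.4 + 299.3 = 322.5
Trade balance = 0.0 + 322.5 = 322.5
(Excluded from the trade balance — secondary income: personal remittances sent abroad by immigrant workers 93.3, personal remittances received from nationals working abroad 128.6, contributions paid to international organisations 32.2; financial account: foreign purchases of domestic corporate bonds 273.2, borrowing by resident firms from foreign banks 201.0; primary income: dividends paid to foreign shareholders of resident firms 98.7, compensation earned by residents employed abroad 58.2, interest received on holdings of foreign bonds 130.0.)

322.5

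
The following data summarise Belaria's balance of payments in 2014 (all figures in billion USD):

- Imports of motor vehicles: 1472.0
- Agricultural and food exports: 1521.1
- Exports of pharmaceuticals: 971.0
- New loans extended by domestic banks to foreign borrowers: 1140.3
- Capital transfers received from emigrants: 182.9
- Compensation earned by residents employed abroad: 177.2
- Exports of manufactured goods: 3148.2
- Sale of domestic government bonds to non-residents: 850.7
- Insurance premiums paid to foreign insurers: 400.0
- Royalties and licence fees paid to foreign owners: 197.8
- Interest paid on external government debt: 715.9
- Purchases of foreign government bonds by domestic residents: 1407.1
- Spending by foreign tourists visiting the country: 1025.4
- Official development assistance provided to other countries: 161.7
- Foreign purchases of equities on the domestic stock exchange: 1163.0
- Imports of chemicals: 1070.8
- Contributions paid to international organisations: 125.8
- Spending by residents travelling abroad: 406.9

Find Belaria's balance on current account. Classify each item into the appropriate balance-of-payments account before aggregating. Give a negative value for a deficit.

Goods: -1070.8 + 3148.2 + 971.0 - 1472.0 + 1521.1 = 3097.5
Services: -400.0 + 1025.4 - 197.8 - 406.9 = 20.7
Primary income: -715.9 + 177.2 = -538.7
Secondary income: -161.7 - 125.8 = -287.5
Current account = 3097.5 + 20.7 + (-538.7) + (-287.5) = 2292.0
(Excluded from the current account — financial account: new loans extended by domestic banks to foreign borrowers 1140.3, sale of domestic government bonds to non-residents 850.7, purchases of foreign government bonds by domestic residents 1407.1, foreign purchases of equities on the domestic stock exchange 1163.0; capital account: capital transfers received from emigrants 182.9.)

2292.0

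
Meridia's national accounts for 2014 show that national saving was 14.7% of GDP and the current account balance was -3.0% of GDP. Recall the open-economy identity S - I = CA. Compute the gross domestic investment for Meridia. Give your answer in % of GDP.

17.7

S - I = CA (net lending to the rest of the world).
I = S - CA = 14.7 - (-3.0) = 17.7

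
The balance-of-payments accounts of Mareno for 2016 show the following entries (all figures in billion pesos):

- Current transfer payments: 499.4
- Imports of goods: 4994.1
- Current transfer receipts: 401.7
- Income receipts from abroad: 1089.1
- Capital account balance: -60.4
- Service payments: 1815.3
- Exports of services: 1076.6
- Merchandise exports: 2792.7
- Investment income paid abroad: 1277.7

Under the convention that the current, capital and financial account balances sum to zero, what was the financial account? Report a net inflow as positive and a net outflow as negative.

Goods balance = 2792.7 - 4994.1 = -2201.4
Services balance = 1076.6 - 1815.3 = -738.7
Trade balance (goods + services) = -2201.4 + (-738.7) = -2940.1
Net primary income = 1089.1 - 1277.7 = -188.6
Net secondary income = 401.7 - 499.4 = -97.7
Current account = -2940.1 + (-188.6) + (-97.7) = -3226.4
Financial account = -(-3226.4 + (-60.4)) = 3286.8

3286.8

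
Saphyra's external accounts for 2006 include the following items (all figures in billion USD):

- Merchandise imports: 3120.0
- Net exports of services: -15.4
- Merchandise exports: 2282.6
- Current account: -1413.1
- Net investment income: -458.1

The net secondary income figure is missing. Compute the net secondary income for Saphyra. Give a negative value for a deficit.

-102.2

Current account = goods balance + services balance + net primary income + net secondary income
Sum of the known components = -1310.9
Net secondary income = CA - (known components) = -1413.1 - (-1310.9) = -102.2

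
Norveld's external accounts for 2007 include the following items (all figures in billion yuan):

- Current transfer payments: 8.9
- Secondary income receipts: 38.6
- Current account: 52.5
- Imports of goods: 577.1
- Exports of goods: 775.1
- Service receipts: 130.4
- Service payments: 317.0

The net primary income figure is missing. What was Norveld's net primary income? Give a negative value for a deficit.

11.4

Current account = goods balance + services balance + net primary income + net secondary income
Sum of the known components = 41.1
Net primary income = CA - (known components) = 52.5 - 41.1 = 11.4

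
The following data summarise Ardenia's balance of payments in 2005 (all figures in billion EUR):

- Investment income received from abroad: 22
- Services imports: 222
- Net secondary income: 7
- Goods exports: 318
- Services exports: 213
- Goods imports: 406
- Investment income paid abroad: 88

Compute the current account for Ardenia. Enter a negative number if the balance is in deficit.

Goods balance = 318 - 406 = -88
Services balance = 213 - 222 = -9
Trade balance (goods + services) = -88 + (-9) = -97
Net primary income = 22 - 88 = -66
Net secondary income = 7
Current account = -97 + (-66) + 7 = -156

-156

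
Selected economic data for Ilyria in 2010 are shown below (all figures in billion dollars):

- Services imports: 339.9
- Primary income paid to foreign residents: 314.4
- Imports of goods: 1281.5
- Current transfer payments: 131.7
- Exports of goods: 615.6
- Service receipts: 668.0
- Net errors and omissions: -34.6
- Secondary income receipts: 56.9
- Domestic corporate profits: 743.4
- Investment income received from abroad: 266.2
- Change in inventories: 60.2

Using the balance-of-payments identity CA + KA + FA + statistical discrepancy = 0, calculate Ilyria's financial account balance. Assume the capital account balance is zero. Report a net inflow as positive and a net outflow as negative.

Goods balance = 615.6 - 1281.5 = -665.9
Services balance = 668.0 - 339.9 = 328.1
Trade balance (goods + services) = -665.9 + 328.1 = -337.8
Net primary income = 266.2 - 314.4 = -48.2
Net secondary income = 56.9 - 131.7 = -74.8
Current account = -337.8 + (-48.2) + (-74.8) = -460.8
Financial account = -(-460.8 + (-34.6)) = 495.4

495.4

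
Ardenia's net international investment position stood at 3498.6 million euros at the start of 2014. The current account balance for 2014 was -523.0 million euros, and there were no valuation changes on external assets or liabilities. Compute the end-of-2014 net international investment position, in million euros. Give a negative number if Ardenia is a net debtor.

2975.6

With no valuation effects, change in NIIP = current account = -523.0
End-of-year NIIP = 3498.6 + (-523.0) = 2975.6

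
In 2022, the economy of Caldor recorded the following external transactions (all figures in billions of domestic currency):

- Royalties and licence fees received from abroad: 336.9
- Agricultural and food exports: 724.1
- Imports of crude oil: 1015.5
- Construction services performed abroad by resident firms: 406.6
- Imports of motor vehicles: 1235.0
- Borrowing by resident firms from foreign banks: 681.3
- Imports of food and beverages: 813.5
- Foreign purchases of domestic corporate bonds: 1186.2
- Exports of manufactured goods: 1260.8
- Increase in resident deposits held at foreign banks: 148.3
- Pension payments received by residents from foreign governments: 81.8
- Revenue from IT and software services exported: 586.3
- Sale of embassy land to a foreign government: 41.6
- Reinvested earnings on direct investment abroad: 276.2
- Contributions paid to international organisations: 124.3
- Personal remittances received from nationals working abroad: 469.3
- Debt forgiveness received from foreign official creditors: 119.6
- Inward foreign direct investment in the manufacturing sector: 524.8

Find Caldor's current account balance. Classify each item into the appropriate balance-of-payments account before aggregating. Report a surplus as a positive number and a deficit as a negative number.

953.7

Goods: 1260.8 + 724.1 - 1235.0 - 813.5 - 1015.5 = -1079.1
Services: 336.9 + 406.6 + 586.3 = 1329.8
Primary income: 276.2
Secondary income: 81.8 - 124.3 + 469.3 = 426.8
Current account = (-1079.1) + 1329.8 + 276.2 + 426.8 = 953.7
(Excluded from the current account — financial account: borrowing by resident firms from foreign banks 681.3, foreign purchases of domestic corporate bonds 1186.2, increase in resident deposits held at foreign banks 148.3, inward foreign direct investment in the manufacturing sector 524.8; capital account: sale of embassy land to a foreign government 41.6, debt forgiveness received from foreign official creditors 119.6.)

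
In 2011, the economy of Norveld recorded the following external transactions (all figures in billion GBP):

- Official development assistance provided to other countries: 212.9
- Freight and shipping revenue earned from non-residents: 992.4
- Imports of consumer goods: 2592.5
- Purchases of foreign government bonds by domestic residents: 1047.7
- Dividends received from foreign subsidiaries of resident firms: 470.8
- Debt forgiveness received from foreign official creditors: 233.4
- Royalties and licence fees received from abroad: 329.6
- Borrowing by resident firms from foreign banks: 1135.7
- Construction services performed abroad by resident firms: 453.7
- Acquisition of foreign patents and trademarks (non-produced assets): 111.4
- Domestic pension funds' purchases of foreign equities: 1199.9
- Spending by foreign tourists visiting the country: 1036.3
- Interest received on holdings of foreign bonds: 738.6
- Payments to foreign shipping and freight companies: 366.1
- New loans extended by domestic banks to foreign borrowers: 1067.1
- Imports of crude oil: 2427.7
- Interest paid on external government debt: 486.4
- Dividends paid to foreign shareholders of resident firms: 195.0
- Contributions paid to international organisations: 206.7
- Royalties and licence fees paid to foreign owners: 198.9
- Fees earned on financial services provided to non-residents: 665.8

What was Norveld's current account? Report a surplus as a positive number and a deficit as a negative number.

Goods: -2592.5 - 2427.7 = -5020.2
Services: 1036.3 - 366.1 + 453.7 + 665.8 + 329.6 + 992.4 - 198.9 = 2912.8
Primary income: -195.0 - 486.4 + 470.8 + 738.6 = 528.0
Secondary income: -206.7 - 212.9 = -419.6
Current account = (-5020.2) + 2912.8 + 528.0 + (-419.6) = -1999.0
(Excluded from the current account — financial account: purchases of foreign government bonds by domestic residents 1047.7, borrowing by resident firms from foreign banks 1135.7, domestic pension funds' purchases of foreign equities 1199.9, new loans extended by domestic banks to foreign borrowers 1067.1; capital account: debt forgiveness received from foreign official creditors 233.4, acquisition of foreign patents and trademarks (non-produced assets) 111.4.)

-1999.0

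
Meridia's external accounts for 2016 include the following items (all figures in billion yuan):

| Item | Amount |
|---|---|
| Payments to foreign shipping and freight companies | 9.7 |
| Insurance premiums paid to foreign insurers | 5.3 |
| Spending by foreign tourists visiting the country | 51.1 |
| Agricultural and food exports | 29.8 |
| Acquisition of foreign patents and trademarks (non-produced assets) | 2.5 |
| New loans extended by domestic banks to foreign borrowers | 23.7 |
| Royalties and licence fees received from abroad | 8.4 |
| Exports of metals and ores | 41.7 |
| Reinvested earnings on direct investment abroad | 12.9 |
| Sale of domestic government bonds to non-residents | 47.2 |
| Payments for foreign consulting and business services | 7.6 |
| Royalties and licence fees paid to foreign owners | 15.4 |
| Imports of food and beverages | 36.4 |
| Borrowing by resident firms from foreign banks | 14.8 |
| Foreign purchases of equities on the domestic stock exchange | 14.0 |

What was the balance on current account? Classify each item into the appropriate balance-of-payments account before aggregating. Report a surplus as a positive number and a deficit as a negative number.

69.5

Goods: -36.4 + 29.8 + 41.7 = 35.1
Services: -7.6 + 51.1 - 15.4 - 9.7 + 8.4 - 5.3 = 21.5
Primary income: 12.9
Current account = 35.1 + 21.5 + 12.9 = 69.5
(Excluded from the current account — capital account: acquisition of foreign patents and trademarks (non-produced assets) 2.5; financial account: new loans extended by domestic banks to foreign borrowers 23.7, sale of domestic government bonds to non-residents 47.2, borrowing by resident firms from foreign banks 14.8, foreign purchases of equities on the domestic stock exchange 14.0.)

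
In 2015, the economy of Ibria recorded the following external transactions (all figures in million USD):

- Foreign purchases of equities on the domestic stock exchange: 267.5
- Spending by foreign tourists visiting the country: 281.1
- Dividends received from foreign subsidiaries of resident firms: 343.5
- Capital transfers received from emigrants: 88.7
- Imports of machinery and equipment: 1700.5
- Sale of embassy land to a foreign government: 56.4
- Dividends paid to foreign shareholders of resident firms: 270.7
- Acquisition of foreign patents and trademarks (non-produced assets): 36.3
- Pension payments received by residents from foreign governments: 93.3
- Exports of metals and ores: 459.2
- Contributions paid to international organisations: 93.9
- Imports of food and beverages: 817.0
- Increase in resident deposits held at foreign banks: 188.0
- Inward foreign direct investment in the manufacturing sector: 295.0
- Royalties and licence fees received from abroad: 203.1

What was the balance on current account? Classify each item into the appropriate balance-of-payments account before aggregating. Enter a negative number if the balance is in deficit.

-1501.9

Goods: 459.2 - 817.0 - 1700.5 = -2058.3
Services: 203.1 + 281.1 = 484.2
Primary income: -270.7 + 343.5 = 72.8
Secondary income: 93.3 - 93.9 = -0.6
Current account = (-2058.3) + 484.2 + 72.8 + (-0.6) = -1501.9
(Excluded from the current account — financial account: foreign purchases of equities on the domestic stock exchange 267.5, increase in resident deposits held at foreign banks 188.0, inward foreign direct investment in the manufacturing sector 295.0; capital account: capital transfers received from emigrants 88.7, sale of embassy land to a foreign government 56.4, acquisition of foreign patents and trademarks (non-produced assets) 36.3.)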